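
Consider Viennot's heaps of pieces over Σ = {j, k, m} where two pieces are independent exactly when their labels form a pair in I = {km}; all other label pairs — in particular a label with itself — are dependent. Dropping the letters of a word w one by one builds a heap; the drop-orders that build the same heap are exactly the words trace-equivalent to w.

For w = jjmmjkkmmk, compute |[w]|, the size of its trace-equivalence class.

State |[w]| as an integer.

0(j) covers ∅
1(j) covers 0:j
2(m) covers 1:j
3(m) covers 2:m
4(j) covers 3:m
5(k) covers 4:j
6(k) covers 5:k
7(m) covers 4:j
8(m) covers 7:m
9(k) covers 6:k
floor of heap: 0:j
completions by unplaced set U, small U first (add the entries for U minus each lowest piece of U):
  |U|=1: {8}:1  {9}:1
  |U|=2: {6,9}:1  {7,8}:1  {8,9}:2
  |U|=3: {5,6,9}:1  {6,8,9}:3  {7,8,9}:3
  |U|=4: {5,6,8,9}:4  {6,7,8,9}:6
  |U|=5: {5,6,7,8,9}:10
  |U|=6: {4,5,6,7,8,9}:10
  |U|=7: {3,4,5,6,7,8,9}:10
  |U|=8: {2,3,4,5,6,7,8,9}:10
  start at 0(j): 10

10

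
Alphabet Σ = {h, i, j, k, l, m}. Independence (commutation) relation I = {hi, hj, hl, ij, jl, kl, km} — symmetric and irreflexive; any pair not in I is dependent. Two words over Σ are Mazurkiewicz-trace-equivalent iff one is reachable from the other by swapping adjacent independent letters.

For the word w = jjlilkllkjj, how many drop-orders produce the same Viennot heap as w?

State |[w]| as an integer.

301

0(j) covers ∅
1(j) covers 0:j
2(l) covers ∅
3(i) covers 2:l
4(l) covers 3:i
5(k) covers 1:j, 3:i
6(l) covers 4:l
7(l) covers 6:l
8(k) covers 5:k
9(j) covers 8:k
10(j) covers 9:j
floor of heap: 0:j, 2:l
completions by unplaced set U, small U first (add the entries for U minus each lowest piece of U):
  |U|=1: {7}:1  {10}:1
  |U|=2: {6,7}:1  {7,10}:2  {9,10}:1
  |U|=3: {4,6,7}:1  {6,7,10}:3  {7,9,10}:3  {8,9,10}:1
  |U|=4: {4,6,7,10}:4  {5,8,9,10}:1  {6,7,9,10}:6  {7,8,9,10}:4
  |U|=5: {1,5,8,9,10}:1  {4,6,7,9,10}:10  {5,7,8,9,10}:5  {6,7,8,9,10}:10
  |U|=6: {0,1,5,8,9,10}:1  {1,5,7,8,9,10}:6  {4,6,7,8,9,10}:20  {5,6,7,8,9,10}:15
  |U|=7: {0,1,5,7,8,9,10}:7  {1,5,6,7,8,9,10}:21  {4,5,6,7,8,9,10}:35
  |U|=8: {0,1,5,6,7,8,9,10}:28  {1,4,5,6,7,8,9,10}:56  {3,4,5,6,7,8,9,10}:35
  |U|=9: {0,1,4,5,6,7,8,9,10}:84  {1,3,4,5,6,7,8,9,10}:91  {2,3,4,5,6,7,8,9,10}:35
  start at 0(j): 126
  start at 2(l): 175
sum over floor = 301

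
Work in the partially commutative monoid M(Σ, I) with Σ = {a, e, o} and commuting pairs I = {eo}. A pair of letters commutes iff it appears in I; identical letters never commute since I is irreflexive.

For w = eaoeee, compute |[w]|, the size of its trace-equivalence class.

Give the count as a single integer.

0(e) covers ∅
1(a) covers 0:e
2(o) covers 1:a
3(e) covers 1:a
4(e) covers 3:e
5(e) covers 4:e
floor of heap: 0:e
completions by unplaced set U, small U first (add the entries for U minus each lowest piece of U):
  |U|=1: {2}:1  {5}:1
  |U|=2: {2,5}:2  {4,5}:1
  |U|=3: {2,4,5}:3  {3,4,5}:1
  |U|=4: {2,3,4,5}:4
  start at 0(e): 4

4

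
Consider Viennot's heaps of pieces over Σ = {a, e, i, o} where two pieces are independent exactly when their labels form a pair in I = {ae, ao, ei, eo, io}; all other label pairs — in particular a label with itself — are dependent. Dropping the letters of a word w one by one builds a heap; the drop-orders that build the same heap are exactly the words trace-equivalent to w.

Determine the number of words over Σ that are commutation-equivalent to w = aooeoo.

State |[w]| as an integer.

drop 0:a onto floor
drop 1:o onto floor
drop 2:o onto {1:o}
drop 3:e onto floor
drop 4:o onto {2:o}
drop 5:o onto {4:o}
ground layer = {0:a, 1:o, 3:e}
drop-orders for the pieces not yet dropped (sum over which currently-grounded one goes next):
  1 to go: {0} 1  {3} 1  {5} 1
  2 to go: {0,3} 2  {0,5} 2  {3,5} 2  {4,5} 1
  3 to go: {0,3,5} 6  {0,4,5} 3  {2,4,5} 1  {3,4,5} 3
  4 to go: {0,2,4,5} 4  {0,3,4,5} 12  {1,2,4,5} 1  {2,3,4,5} 4
  if 0:a drops first: 5 orders
  if 1:o drops first: 20 orders
  if 3:e drops first: 5 orders
heap linearizations: 30

30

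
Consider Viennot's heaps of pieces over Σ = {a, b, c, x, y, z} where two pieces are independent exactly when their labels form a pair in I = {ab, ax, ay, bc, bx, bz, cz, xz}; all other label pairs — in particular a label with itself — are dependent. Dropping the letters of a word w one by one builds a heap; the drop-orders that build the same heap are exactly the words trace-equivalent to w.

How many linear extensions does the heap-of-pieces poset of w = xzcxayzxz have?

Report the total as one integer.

0(x) covers ∅
1(z) covers ∅
2(c) covers 0:x
3(x) covers 2:c
4(a) covers 1:z, 2:c
5(y) covers 1:z, 3:x
6(z) covers 4:a, 5:y
7(x) covers 5:y
8(z) covers 6:z
floor of heap: 0:x, 1:z
completions by unplaced set U, small U first (add the entries for U minus each lowest piece of U):
  |U|=1: {7}:1  {8}:1
  |U|=2: {6,8}:1  {7,8}:2
  |U|=3: {4,6,8}:1  {6,7,8}:3
  |U|=4: {4,6,7,8}:4  {5,6,7,8}:3
  |U|=5: {3,5,6,7,8}:3  {4,5,6,7,8}:7
  |U|=6: {1,4,5,6,7,8}:7  {3,4,5,6,7,8}:10
  |U|=7: {1,3,4,5,6,7,8}:17  {2,3,4,5,6,7,8}:10
  start at 0(x): 27
  start at 1(z): 10
sum over floor = 37

37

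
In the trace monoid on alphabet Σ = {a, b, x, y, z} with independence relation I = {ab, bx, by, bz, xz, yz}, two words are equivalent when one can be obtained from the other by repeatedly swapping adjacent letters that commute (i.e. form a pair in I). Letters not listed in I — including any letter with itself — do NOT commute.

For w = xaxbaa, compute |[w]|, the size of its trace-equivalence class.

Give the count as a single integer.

6

drop 0:x onto floor
drop 1:a onto {0:x}
drop 2:x onto {1:a}
drop 3:b onto floor
drop 4:a onto {2:x}
drop 5:a onto {4:a}
ground layer = {0:x, 3:b}
drop-orders for the pieces not yet dropped (sum over which currently-grounded one goes next):
  1 to go: {3} 1  {5} 1
  2 to go: {3,5} 2  {4,5} 1
  3 to go: {2,4,5} 1  {3,4,5} 3
  4 to go: {1,2,4,5} 1  {2,3,4,5} 4
  if 0:x drops first: 5 orders
  if 3:b drops first: 1 orders
heap linearizations: 6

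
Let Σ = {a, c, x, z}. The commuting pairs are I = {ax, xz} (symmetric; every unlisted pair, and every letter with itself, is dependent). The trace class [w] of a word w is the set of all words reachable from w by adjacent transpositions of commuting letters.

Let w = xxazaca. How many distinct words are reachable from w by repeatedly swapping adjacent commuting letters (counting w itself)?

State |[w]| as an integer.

#0=x has no predecessor
#1=x depends on [0:x]
#2=a has no predecessor
#3=z depends on [2:a]
#4=a depends on [3:z]
#5=c depends on [1:x, 4:a]
#6=a depends on [5:c]
sources: [0:x, 2:a]
N(rest) = Σ N(rest − s) over sources s of rest; N(one piece) = 1:
  size 1 → [6]=1
  size 2 → [5,6]=1
  size 3 → [1,5,6]=1  [4,5,6]=1
  size 4 → [0,1,5,6]=1  [1,4,5,6]=2  [3,4,5,6]=1
  size 5 → [0,1,4,5,6]=3  [1,3,4,5,6]=3  [2,3,4,5,6]=1
  first=0(x) contributes 4
  first=2(a) contributes 6
|[w]| = 10

10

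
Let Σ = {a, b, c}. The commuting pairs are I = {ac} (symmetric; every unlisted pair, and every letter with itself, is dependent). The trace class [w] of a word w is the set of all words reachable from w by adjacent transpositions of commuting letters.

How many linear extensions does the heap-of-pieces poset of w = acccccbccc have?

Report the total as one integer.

6

drop 0:a onto floor
drop 1:c onto floor
drop 2:c onto {1:c}
drop 3:c onto {2:c}
drop 4:c onto {3:c}
drop 5:c onto {4:c}
drop 6:b onto {0:a, 5:c}
drop 7:c onto {6:b}
drop 8:c onto {7:c}
drop 9:c onto {8:c}
ground layer = {0:a, 1:c}
drop-orders for the pieces not yet dropped (sum over which currently-grounded one goes next):
  1 to go: {9} 1
  2 to go: {8,9} 1
  3 to go: {7,8,9} 1
  4 to go: {6,7,8,9} 1
  5 to go: {0,6,7,8,9} 1  {5,6,7,8,9} 1
  6 to go: {0,5,6,7,8,9} 2  {4,5,6,7,8,9} 1
  7 to go: {0,4,5,6,7,8,9} 3  {3,4,5,6,7,8,9} 1
  8 to go: {0,3,4,5,6,7,8,9} 4  {2,3,4,5,6,7,8,9} 1
  if 0:a drops first: 1 orders
  if 1:c drops first: 5 orders
heap linearizations: 6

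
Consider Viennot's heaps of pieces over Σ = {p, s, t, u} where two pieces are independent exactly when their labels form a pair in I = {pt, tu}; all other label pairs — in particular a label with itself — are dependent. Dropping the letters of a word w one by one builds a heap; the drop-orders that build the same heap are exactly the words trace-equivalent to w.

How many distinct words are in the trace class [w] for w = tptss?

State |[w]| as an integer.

drop 0:t onto floor
drop 1:p onto floor
drop 2:t onto {0:t}
drop 3:s onto {1:p, 2:t}
drop 4:s onto {3:s}
ground layer = {0:t, 1:p}
drop-orders for the pieces not yet dropped (sum over which currently-grounded one goes next):
  1 to go: {4} 1
  2 to go: {3,4} 1
  3 to go: {1,3,4} 1  {2,3,4} 1
  if 0:t drops first: 2 orders
  if 1:p drops first: 1 orders
heap linearizations: 3

3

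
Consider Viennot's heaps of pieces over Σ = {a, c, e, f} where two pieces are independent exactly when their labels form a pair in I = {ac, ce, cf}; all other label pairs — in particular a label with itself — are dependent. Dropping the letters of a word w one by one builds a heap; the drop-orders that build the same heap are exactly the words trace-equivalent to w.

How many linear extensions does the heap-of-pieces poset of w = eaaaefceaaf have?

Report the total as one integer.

11

0(e) covers ∅
1(a) covers 0:e
2(a) covers 1:a
3(a) covers 2:a
4(e) covers 3:a
5(f) covers 4:e
6(c) covers ∅
7(e) covers 5:f
8(a) covers 7:e
9(a) covers 8:a
10(f) covers 9:a
floor of heap: 0:e, 6:c
completions by unplaced set U, small U first (add the entries for U minus each lowest piece of U):
  |U|=1: {6}:1  {10}:1
  |U|=2: {6,10}:2  {9,10}:1
  |U|=3: {6,9,10}:3  {8,9,10}:1
  |U|=4: {6,8,9,10}:4  {7,8,9,10}:1
  |U|=5: {5,7,8,9,10}:1  {6,7,8,9,10}:5
  |U|=6: {4,5,7,8,9,10}:1  {5,6,7,8,9,10}:6
  |U|=7: {3,4,5,7,8,9,10}:1  {4,5,6,7,8,9,10}:7
  |U|=8: {2,3,4,5,7,8,9,10}:1  {3,4,5,6,7,8,9,10}:8
  |U|=9: {1,2,3,4,5,7,8,9,10}:1  {2,3,4,5,6,7,8,9,10}:9
  start at 0(e): 10
  start at 6(c): 1
sum over floor = 11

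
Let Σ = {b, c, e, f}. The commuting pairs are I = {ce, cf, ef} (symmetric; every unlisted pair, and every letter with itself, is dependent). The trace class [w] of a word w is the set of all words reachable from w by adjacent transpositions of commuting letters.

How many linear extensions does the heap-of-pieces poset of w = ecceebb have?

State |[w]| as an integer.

#0=e has no predecessor
#1=c has no predecessor
#2=c depends on [1:c]
#3=e depends on [0:e]
#4=e depends on [3:e]
#5=b depends on [2:c, 4:e]
#6=b depends on [5:b]
sources: [0:e, 1:c]
N(rest) = Σ N(rest − s) over sources s of rest; N(one piece) = 1:
  size 1 → [6]=1
  size 2 → [5,6]=1
  size 3 → [2,5,6]=1  [4,5,6]=1
  size 4 → [1,2,5,6]=1  [2,4,5,6]=2  [3,4,5,6]=1
  size 5 → [0,3,4,5,6]=1  [1,2,4,5,6]=3  [2,3,4,5,6]=3
  first=0(e) contributes 6
  first=1(c) contributes 4
|[w]| = 10

10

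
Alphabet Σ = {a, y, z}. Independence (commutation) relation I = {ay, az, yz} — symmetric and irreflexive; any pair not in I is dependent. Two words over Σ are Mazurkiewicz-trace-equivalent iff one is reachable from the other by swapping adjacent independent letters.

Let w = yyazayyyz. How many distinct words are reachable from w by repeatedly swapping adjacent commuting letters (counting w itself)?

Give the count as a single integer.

756

0(y) covers ∅
1(y) covers 0:y
2(a) covers ∅
3(z) covers ∅
4(a) covers 2:a
5(y) covers 1:y
6(y) covers 5:y
7(y) covers 6:y
8(z) covers 3:z
floor of heap: 0:y, 2:a, 3:z
completions by unplaced set U, small U first (add the entries for U minus each lowest piece of U):
  |U|=1: {4}:1  {7}:1  {8}:1
  |U|=2: {2,4}:1  {3,8}:1  {4,7}:2  {4,8}:2  {6,7}:1  {7,8}:2
  |U|=3: {2,4,7}:3  {2,4,8}:3  {3,4,8}:3  {3,7,8}:3  {4,6,7}:3  {4,7,8}:6  {5,6,7}:1  {6,7,8}:3
  |U|=4: {1,5,6,7}:1  {2,3,4,8}:6  {2,4,6,7}:6  {2,4,7,8}:12  {3,4,7,8}:12  {3,6,7,8}:6  {4,5,6,7}:4  {4,6,7,8}:12  {5,6,7,8}:4
  |U|=5: {0,1,5,6,7}:1  {1,4,5,6,7}:5  {1,5,6,7,8}:5  {2,3,4,7,8}:30  {2,4,5,6,7}:10  {2,4,6,7,8}:30  {3,4,6,7,8}:30  {3,5,6,7,8}:10  {4,5,6,7,8}:20
  |U|=6: {0,1,4,5,6,7}:6  {0,1,5,6,7,8}:6  {1,2,4,5,6,7}:15  {1,3,5,6,7,8}:15  {1,4,5,6,7,8}:30  {2,3,4,6,7,8}:90  {2,4,5,6,7,8}:60  {3,4,5,6,7,8}:60
  |U|=7: {0,1,2,4,5,6,7}:21  {0,1,3,5,6,7,8}:21  {0,1,4,5,6,7,8}:42  {1,2,4,5,6,7,8}:105  {1,3,4,5,6,7,8}:105  {2,3,4,5,6,7,8}:210
  start at 0(y): 420
  start at 2(a): 168
  start at 3(z): 168
sum over floor = 756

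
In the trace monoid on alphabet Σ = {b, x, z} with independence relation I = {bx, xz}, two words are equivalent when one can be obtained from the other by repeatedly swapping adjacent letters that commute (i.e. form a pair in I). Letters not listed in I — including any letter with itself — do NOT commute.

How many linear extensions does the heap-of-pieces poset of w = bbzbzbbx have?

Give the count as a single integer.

8

#0=b has no predecessor
#1=b depends on [0:b]
#2=z depends on [1:b]
#3=b depends on [2:z]
#4=z depends on [3:b]
#5=b depends on [4:z]
#6=b depends on [5:b]
#7=x has no predecessor
sources: [0:b, 7:x]
N(rest) = Σ N(rest − s) over sources s of rest; N(one piece) = 1:
  size 1 → [6]=1  [7]=1
  size 2 → [5,6]=1  [6,7]=2
  size 3 → [4,5,6]=1  [5,6,7]=3
  size 4 → [3,4,5,6]=1  [4,5,6,7]=4
  size 5 → [2,3,4,5,6]=1  [3,4,5,6,7]=5
  size 6 → [1,2,3,4,5,6]=1  [2,3,4,5,6,7]=6
  first=0(b) contributes 7
  first=7(x) contributes 1
|[w]| = 8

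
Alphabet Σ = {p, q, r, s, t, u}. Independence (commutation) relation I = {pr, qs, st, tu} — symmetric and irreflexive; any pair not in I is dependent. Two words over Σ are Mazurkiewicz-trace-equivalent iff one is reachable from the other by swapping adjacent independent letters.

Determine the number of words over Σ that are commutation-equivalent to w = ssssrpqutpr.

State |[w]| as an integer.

drop 0:s onto floor
drop 1:s onto {0:s}
drop 2:s onto {1:s}
drop 3:s onto {2:s}
drop 4:r onto {3:s}
drop 5:p onto {3:s}
drop 6:q onto {4:r, 5:p}
drop 7:u onto {6:q}
drop 8:t onto {6:q}
drop 9:p onto {7:u, 8:t}
drop 10:r onto {7:u, 8:t}
ground layer = {0:s}
drop-orders for the pieces not yet dropped (sum over which currently-grounded one goes next):
  1 to go: {9} 1  {10} 1
  2 to go: {9,10} 2
  3 to go: {7,9,10} 2  {8,9,10} 2
  4 to go: {7,8,9,10} 4
  5 to go: {6,7,8,9,10} 4
  6 to go: {4,6,7,8,9,10} 4  {5,6,7,8,9,10} 4
  7 to go: {4,5,6,7,8,9,10} 8
  8 to go: {3,4,5,6,7,8,9,10} 8
  9 to go: {2,3,4,5,6,7,8,9,10} 8
  if 0:s drops first: 8 orders

8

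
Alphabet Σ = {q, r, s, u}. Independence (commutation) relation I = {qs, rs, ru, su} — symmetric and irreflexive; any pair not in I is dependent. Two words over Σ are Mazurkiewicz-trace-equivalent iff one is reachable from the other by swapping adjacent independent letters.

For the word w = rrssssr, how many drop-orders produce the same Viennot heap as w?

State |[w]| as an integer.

drop 0:r onto floor
drop 1:r onto {0:r}
drop 2:s onto floor
drop 3:s onto {2:s}
drop 4:s onto {3:s}
drop 5:s onto {4:s}
drop 6:r onto {1:r}
ground layer = {0:r, 2:s}
drop-orders for the pieces not yet dropped (sum over which currently-grounded one goes next):
  1 to go: {5} 1  {6} 1
  2 to go: {1,6} 1  {4,5} 1  {5,6} 2
  3 to go: {0,1,6} 1  {1,5,6} 3  {3,4,5} 1  {4,5,6} 3
  4 to go: {0,1,5,6} 4  {1,4,5,6} 6  {2,3,4,5} 1  {3,4,5,6} 4
  5 to go: {0,1,4,5,6} 10  {1,3,4,5,6} 10  {2,3,4,5,6} 5
  if 0:r drops first: 15 orders
  if 2:s drops first: 20 orders
heap linearizations: 35

35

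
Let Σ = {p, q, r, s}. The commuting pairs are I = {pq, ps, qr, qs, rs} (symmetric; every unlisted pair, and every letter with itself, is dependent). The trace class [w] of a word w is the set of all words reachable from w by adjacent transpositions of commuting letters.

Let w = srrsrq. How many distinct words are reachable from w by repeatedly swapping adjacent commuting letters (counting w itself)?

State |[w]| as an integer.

piece 0:s — minimal
piece 1:r — minimal
piece 2:r rests on {1:r}
piece 3:s rests on {0:s}
piece 4:r rests on {2:r}
piece 5:q — minimal
minimal pieces: {0:s, 1:r, 5:q}
ways to finish when only these pieces remain (= sum over removing one remaining piece with nothing left below it):
  1 left: {3}→1  {4}→1  {5}→1
  2 left: {0,3}→1  {2,4}→1  {3,4}→2  {3,5}→2  {4,5}→2
  3 left: {0,3,4}→3  {0,3,5}→3  {1,2,4}→1  {2,3,4}→3  {2,4,5}→3  {3,4,5}→6
  4 left: {0,2,3,4}→6  {0,3,4,5}→12  {1,2,3,4}→4  {1,2,4,5}→4  {2,3,4,5}→12
  placing 0:s first → 20 extensions
  placing 1:r first → 30 extensions
  placing 5:q first → 10 extensions
total linear extensions = 60

60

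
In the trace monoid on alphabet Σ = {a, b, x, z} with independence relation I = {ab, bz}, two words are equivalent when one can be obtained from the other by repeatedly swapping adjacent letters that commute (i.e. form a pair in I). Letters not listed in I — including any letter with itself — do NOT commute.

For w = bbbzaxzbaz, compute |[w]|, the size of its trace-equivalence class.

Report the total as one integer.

drop 0:b onto floor
drop 1:b onto {0:b}
drop 2:b onto {1:b}
drop 3:z onto floor
drop 4:a onto {3:z}
drop 5:x onto {2:b, 4:a}
drop 6:z onto {5:x}
drop 7:b onto {5:x}
drop 8:a onto {6:z}
drop 9:z onto {8:a}
ground layer = {0:b, 3:z}
drop-orders for the pieces not yet dropped (sum over which currently-grounded one goes next):
  1 to go: {7} 1  {9} 1
  2 to go: {7,9} 2  {8,9} 1
  3 to go: {6,8,9} 1  {7,8,9} 3
  4 to go: {6,7,8,9} 4
  5 to go: {5,6,7,8,9} 4
  6 to go: {2,5,6,7,8,9} 4  {4,5,6,7,8,9} 4
  7 to go: {1,2,5,6,7,8,9} 4  {2,4,5,6,7,8,9} 8  {3,4,5,6,7,8,9} 4
  8 to go: {0,1,2,5,6,7,8,9} 4  {1,2,4,5,6,7,8,9} 12  {2,3,4,5,6,7,8,9} 12
  if 0:b drops first: 24 orders
  if 3:z drops first: 16 orders
heap linearizations: 40

40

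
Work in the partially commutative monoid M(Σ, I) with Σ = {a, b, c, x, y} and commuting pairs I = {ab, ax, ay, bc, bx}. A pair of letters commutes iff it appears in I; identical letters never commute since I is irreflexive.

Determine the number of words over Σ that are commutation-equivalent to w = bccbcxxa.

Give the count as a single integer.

84

drop 0:b onto floor
drop 1:c onto floor
drop 2:c onto {1:c}
drop 3:b onto {0:b}
drop 4:c onto {2:c}
drop 5:x onto {4:c}
drop 6:x onto {5:x}
drop 7:a onto {4:c}
ground layer = {0:b, 1:c}
drop-orders for the pieces not yet dropped (sum over which currently-grounded one goes next):
  1 to go: {3} 1  {6} 1  {7} 1
  2 to go: {0,3} 1  {3,6} 2  {3,7} 2  {5,6} 1  {6,7} 2
  3 to go: {0,3,6} 3  {0,3,7} 3  {3,5,6} 3  {3,6,7} 6  {5,6,7} 3
  4 to go: {0,3,5,6} 6  {0,3,6,7} 12  {3,5,6,7} 12  {4,5,6,7} 3
  5 to go: {0,3,5,6,7} 30  {2,4,5,6,7} 3  {3,4,5,6,7} 15
  6 to go: {0,3,4,5,6,7} 45  {1,2,4,5,6,7} 3  {2,3,4,5,6,7} 18
  if 0:b drops first: 21 orders
  if 1:c drops first: 63 orders
heap linearizations: 84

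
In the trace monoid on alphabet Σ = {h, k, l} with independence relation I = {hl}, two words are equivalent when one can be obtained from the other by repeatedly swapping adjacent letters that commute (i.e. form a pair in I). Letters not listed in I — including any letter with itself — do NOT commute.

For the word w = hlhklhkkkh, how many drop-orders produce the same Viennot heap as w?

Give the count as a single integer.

6

drop 0:h onto floor
drop 1:l onto floor
drop 2:h onto {0:h}
drop 3:k onto {1:l, 2:h}
drop 4:l onto {3:k}
drop 5:h onto {3:k}
drop 6:k onto {4:l, 5:h}
drop 7:k onto {6:k}
drop 8:k onto {7:k}
drop 9:h onto {8:k}
ground layer = {0:h, 1:l}
drop-orders for the pieces not yet dropped (sum over which currently-grounded one goes next):
  1 to go: {9} 1
  2 to go: {8,9} 1
  3 to go: {7,8,9} 1
  4 to go: {6,7,8,9} 1
  5 to go: {4,6,7,8,9} 1  {5,6,7,8,9} 1
  6 to go: {4,5,6,7,8,9} 2
  7 to go: {3,4,5,6,7,8,9} 2
  8 to go: {1,3,4,5,6,7,8,9} 2  {2,3,4,5,6,7,8,9} 2
  if 0:h drops first: 4 orders
  if 1:l drops first: 2 orders
heap linearizations: 6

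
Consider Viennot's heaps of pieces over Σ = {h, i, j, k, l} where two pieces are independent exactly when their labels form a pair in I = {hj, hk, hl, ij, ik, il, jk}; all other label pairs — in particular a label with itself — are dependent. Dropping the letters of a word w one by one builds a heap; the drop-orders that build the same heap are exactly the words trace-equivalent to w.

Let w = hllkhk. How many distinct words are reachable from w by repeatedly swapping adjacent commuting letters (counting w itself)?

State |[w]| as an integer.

piece 0:h — minimal
piece 1:l — minimal
piece 2:l rests on {1:l}
piece 3:k rests on {2:l}
piece 4:h rests on {0:h}
piece 5:k rests on {3:k}
minimal pieces: {0:h, 1:l}
ways to finish when only these pieces remain (= sum over removing one remaining piece with nothing left below it):
  1 left: {4}→1  {5}→1
  2 left: {0,4}→1  {3,5}→1  {4,5}→2
  3 left: {0,4,5}→3  {2,3,5}→1  {3,4,5}→3
  4 left: {0,3,4,5}→6  {1,2,3,5}→1  {2,3,4,5}→4
  placing 0:h first → 5 extensions
  placing 1:l first → 10 extensions
total linear extensions = 15

15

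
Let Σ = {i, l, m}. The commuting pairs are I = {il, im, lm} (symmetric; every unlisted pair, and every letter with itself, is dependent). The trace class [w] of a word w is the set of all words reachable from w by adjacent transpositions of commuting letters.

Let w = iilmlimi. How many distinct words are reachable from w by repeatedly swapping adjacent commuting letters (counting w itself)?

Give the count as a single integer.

#0=i has no predecessor
#1=i depends on [0:i]
#2=l has no predecessor
#3=m has no predecessor
#4=l depends on [2:l]
#5=i depends on [1:i]
#6=m depends on [3:m]
#7=i depends on [5:i]
sources: [0:i, 2:l, 3:m]
N(rest) = Σ N(rest − s) over sources s of rest; N(one piece) = 1:
  size 1 → [4]=1  [6]=1  [7]=1
  size 2 → [2,4]=1  [3,6]=1  [4,6]=2  [4,7]=2  [5,7]=1  [6,7]=2
  size 3 → [1,5,7]=1  [2,4,6]=3  [2,4,7]=3  [3,4,6]=3  [3,6,7]=3  [4,5,7]=3  [4,6,7]=6  [5,6,7]=3
  size 4 → [0,1,5,7]=1  [1,4,5,7]=4  [1,5,6,7]=4  [2,3,4,6]=6  [2,4,5,7]=6  [2,4,6,7]=12  [3,4,6,7]=12  [3,5,6,7]=6  [4,5,6,7]=12
  size 5 → [0,1,4,5,7]=5  [0,1,5,6,7]=5  [1,2,4,5,7]=10  [1,3,5,6,7]=10  [1,4,5,6,7]=20  [2,3,4,6,7]=30  [2,4,5,6,7]=30  [3,4,5,6,7]=30
  size 6 → [0,1,2,4,5,7]=15  [0,1,3,5,6,7]=15  [0,1,4,5,6,7]=30  [1,2,4,5,6,7]=60  [1,3,4,5,6,7]=60  [2,3,4,5,6,7]=90
  first=0(i) contributes 210
  first=2(l) contributes 105
  first=3(m) contributes 105
|[w]| = 420

420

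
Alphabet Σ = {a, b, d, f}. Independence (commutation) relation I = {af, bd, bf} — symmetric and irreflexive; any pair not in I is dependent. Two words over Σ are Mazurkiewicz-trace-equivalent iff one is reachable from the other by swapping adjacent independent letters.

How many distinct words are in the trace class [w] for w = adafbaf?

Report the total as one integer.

drop 0:a onto floor
drop 1:d onto {0:a}
drop 2:a onto {1:d}
drop 3:f onto {1:d}
drop 4:b onto {2:a}
drop 5:a onto {4:b}
drop 6:f onto {3:f}
ground layer = {0:a}
drop-orders for the pieces not yet dropped (sum over which currently-grounded one goes next):
  1 to go: {5} 1  {6} 1
  2 to go: {3,6} 1  {4,5} 1  {5,6} 2
  3 to go: {2,4,5} 1  {3,5,6} 3  {4,5,6} 3
  4 to go: {2,4,5,6} 4  {3,4,5,6} 6
  5 to go: {2,3,4,5,6} 10
  if 0:a drops first: 10 orders

10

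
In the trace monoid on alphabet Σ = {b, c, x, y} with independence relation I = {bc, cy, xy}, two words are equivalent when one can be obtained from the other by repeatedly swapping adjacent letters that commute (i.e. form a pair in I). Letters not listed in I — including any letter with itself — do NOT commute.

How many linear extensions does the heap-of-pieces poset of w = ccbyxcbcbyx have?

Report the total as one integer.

171

piece 0:c — minimal
piece 1:c rests on {0:c}
piece 2:b — minimal
piece 3:y rests on {2:b}
piece 4:x rests on {1:c, 2:b}
piece 5:c rests on {4:x}
piece 6:b rests on {3:y, 4:x}
piece 7:c rests on {5:c}
piece 8:b rests on {6:b}
piece 9:y rests on {8:b}
piece 10:x rests on {7:c, 8:b}
minimal pieces: {0:c, 2:b}
ways to finish when only these pieces remain (= sum over removing one remaining piece with nothing left below it):
  1 left: {9}→1  {10}→1
  2 left: {7,10}→1  {9,10}→2
  3 left: {5,7,10}→1  {7,9,10}→3  {8,9,10}→2
  4 left: {5,7,9,10}→4  {6,8,9,10}→2  {7,8,9,10}→5
  5 left: {3,6,8,9,10}→2  {5,7,8,9,10}→9  {6,7,8,9,10}→7
  6 left: {3,6,7,8,9,10}→9  {5,6,7,8,9,10}→16
  7 left: {3,5,6,7,8,9,10}→25  {4,5,6,7,8,9,10}→16
  8 left: {1,4,5,6,7,8,9,10}→16  {3,4,5,6,7,8,9,10}→41
  9 left: {0,1,4,5,6,7,8,9,10}→16  {1,3,4,5,6,7,8,9,10}→57  {2,3,4,5,6,7,8,9,10}→41
  placing 0:c first → 98 extensions
  placing 2:b first → 73 extensions
total linear extensions = 171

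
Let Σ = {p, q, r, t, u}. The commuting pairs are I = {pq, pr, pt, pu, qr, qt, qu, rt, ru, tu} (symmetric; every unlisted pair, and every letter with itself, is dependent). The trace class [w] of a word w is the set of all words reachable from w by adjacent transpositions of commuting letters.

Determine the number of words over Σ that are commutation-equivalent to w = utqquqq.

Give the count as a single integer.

piece 0:u — minimal
piece 1:t — minimal
piece 2:q — minimal
piece 3:q rests on {2:q}
piece 4:u rests on {0:u}
piece 5:q rests on {3:q}
piece 6:q rests on {5:q}
minimal pieces: {0:u, 1:t, 2:q}
ways to finish when only these pieces remain (= sum over removing one remaining piece with nothing left below it):
  1 left: {1}→1  {4}→1  {6}→1
  2 left: {0,4}→1  {1,4}→2  {1,6}→2  {4,6}→2  {5,6}→1
  3 left: {0,1,4}→3  {0,4,6}→3  {1,4,6}→6  {1,5,6}→3  {3,5,6}→1  {4,5,6}→3
  4 left: {0,1,4,6}→12  {0,4,5,6}→6  {1,3,5,6}→4  {1,4,5,6}→12  {2,3,5,6}→1  {3,4,5,6}→4
  5 left: {0,1,4,5,6}→30  {0,3,4,5,6}→10  {1,2,3,5,6}→5  {1,3,4,5,6}→20  {2,3,4,5,6}→5
  placing 0:u first → 30 extensions
  placing 1:t first → 15 extensions
  placing 2:q first → 60 extensions
total linear extensions = 105

105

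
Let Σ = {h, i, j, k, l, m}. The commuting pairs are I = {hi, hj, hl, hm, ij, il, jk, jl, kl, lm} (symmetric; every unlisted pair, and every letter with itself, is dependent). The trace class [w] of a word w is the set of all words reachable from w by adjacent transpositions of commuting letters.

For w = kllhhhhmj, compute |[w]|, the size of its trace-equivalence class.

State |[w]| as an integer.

drop 0:k onto floor
drop 1:l onto floor
drop 2:l onto {1:l}
drop 3:h onto {0:k}
drop 4:h onto {3:h}
drop 5:h onto {4:h}
drop 6:h onto {5:h}
drop 7:m onto {0:k}
drop 8:j onto {7:m}
ground layer = {0:k, 1:l}
drop-orders for the pieces not yet dropped (sum over which currently-grounded one goes next):
  1 to go: {2} 1  {6} 1  {8} 1
  2 to go: {1,2} 1  {2,6} 2  {2,8} 2  {5,6} 1  {6,8} 2  {7,8} 1
  3 to go: {1,2,6} 3  {1,2,8} 3  {2,5,6} 3  {2,6,8} 6  {2,7,8} 3  {4,5,6} 1  {5,6,8} 3  {6,7,8} 3
  4 to go: {1,2,5,6} 6  {1,2,6,8} 12  {1,2,7,8} 6  {2,4,5,6} 4  {2,5,6,8} 12  {2,6,7,8} 12  {3,4,5,6} 1  {4,5,6,8} 4  {5,6,7,8} 6
  5 to go: {1,2,4,5,6} 10  {1,2,5,6,8} 30  {1,2,6,7,8} 30  {2,3,4,5,6} 5  {2,4,5,6,8} 20  {2,5,6,7,8} 30  {3,4,5,6,8} 5  {4,5,6,7,8} 10
  6 to go: {1,2,3,4,5,6} 15  {1,2,4,5,6,8} 60  {1,2,5,6,7,8} 90  {2,3,4,5,6,8} 30  {2,4,5,6,7,8} 60  {3,4,5,6,7,8} 15
  7 to go: {0,3,4,5,6,7,8} 15  {1,2,3,4,5,6,8} 105  {1,2,4,5,6,7,8} 210  {2,3,4,5,6,7,8} 105
  if 0:k drops first: 420 orders
  if 1:l drops first: 120 orders
heap linearizations: 540

540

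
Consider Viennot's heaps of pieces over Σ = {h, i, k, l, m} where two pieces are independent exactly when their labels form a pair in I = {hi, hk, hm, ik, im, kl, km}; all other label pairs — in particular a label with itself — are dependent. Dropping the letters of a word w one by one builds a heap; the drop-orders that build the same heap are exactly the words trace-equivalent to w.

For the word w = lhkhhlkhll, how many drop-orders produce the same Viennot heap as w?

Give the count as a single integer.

45

piece 0:l — minimal
piece 1:h rests on {0:l}
piece 2:k — minimal
piece 3:h rests on {1:h}
piece 4:h rests on {3:h}
piece 5:l rests on {4:h}
piece 6:k rests on {2:k}
piece 7:h rests on {5:l}
piece 8:l rests on {7:h}
piece 9:l rests on {8:l}
minimal pieces: {0:l, 2:k}
ways to finish when only these pieces remain (= sum over removing one remaining piece with nothing left below it):
  1 left: {6}→1  {9}→1
  2 left: {2,6}→1  {6,9}→2  {8,9}→1
  3 left: {2,6,9}→3  {6,8,9}→3  {7,8,9}→1
  4 left: {2,6,8,9}→6  {5,7,8,9}→1  {6,7,8,9}→4
  5 left: {2,6,7,8,9}→10  {4,5,7,8,9}→1  {5,6,7,8,9}→5
  6 left: {2,5,6,7,8,9}→15  {3,4,5,7,8,9}→1  {4,5,6,7,8,9}→6
  7 left: {1,3,4,5,7,8,9}→1  {2,4,5,6,7,8,9}→21  {3,4,5,6,7,8,9}→7
  8 left: {0,1,3,4,5,7,8,9}→1  {1,3,4,5,6,7,8,9}→8  {2,3,4,5,6,7,8,9}→28
  placing 0:l first → 36 extensions
  placing 2:k first → 9 extensions
total linear extensions = 45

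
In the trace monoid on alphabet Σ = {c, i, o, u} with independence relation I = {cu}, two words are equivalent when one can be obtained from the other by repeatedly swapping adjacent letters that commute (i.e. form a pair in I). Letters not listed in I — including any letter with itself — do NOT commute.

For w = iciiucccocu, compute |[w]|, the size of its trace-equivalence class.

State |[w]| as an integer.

8

#0=i has no predecessor
#1=c depends on [0:i]
#2=i depends on [1:c]
#3=i depends on [2:i]
#4=u depends on [3:i]
#5=c depends on [3:i]
#6=c depends on [5:c]
#7=c depends on [6:c]
#8=o depends on [4:u, 7:c]
#9=c depends on [8:o]
#10=u depends on [8:o]
sources: [0:i]
N(rest) = Σ N(rest − s) over sources s of rest; N(one piece) = 1:
  size 1 → [9]=1  [10]=1
  size 2 → [9,10]=2
  size 3 → [8,9,10]=2
  size 4 → [4,8,9,10]=2  [7,8,9,10]=2
  size 5 → [4,7,8,9,10]=4  [6,7,8,9,10]=2
  size 6 → [4,6,7,8,9,10]=6  [5,6,7,8,9,10]=2
  size 7 → [4,5,6,7,8,9,10]=8
  size 8 → [3,4,5,6,7,8,9,10]=8
  size 9 → [2,3,4,5,6,7,8,9,10]=8
  first=0(i) contributes 8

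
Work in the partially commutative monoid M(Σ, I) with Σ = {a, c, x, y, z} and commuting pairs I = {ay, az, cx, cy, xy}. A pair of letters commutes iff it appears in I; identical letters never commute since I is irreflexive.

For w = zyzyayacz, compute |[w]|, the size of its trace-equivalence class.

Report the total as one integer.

46

piece 0:z — minimal
piece 1:y rests on {0:z}
piece 2:z rests on {1:y}
piece 3:y rests on {2:z}
piece 4:a — minimal
piece 5:y rests on {3:y}
piece 6:a rests on {4:a}
piece 7:c rests on {2:z, 6:a}
piece 8:z rests on {5:y, 7:c}
minimal pieces: {0:z, 4:a}
ways to finish when only these pieces remain (= sum over removing one remaining piece with nothing left below it):
  1 left: {8}→1
  2 left: {5,8}→1  {7,8}→1
  3 left: {3,5,8}→1  {5,7,8}→2  {6,7,8}→1
  4 left: {3,5,7,8}→3  {4,6,7,8}→1  {5,6,7,8}→3
  5 left: {2,3,5,7,8}→3  {3,5,6,7,8}→6  {4,5,6,7,8}→4
  6 left: {1,2,3,5,7,8}→3  {2,3,5,6,7,8}→9  {3,4,5,6,7,8}→10
  7 left: {0,1,2,3,5,7,8}→3  {1,2,3,5,6,7,8}→12  {2,3,4,5,6,7,8}→19
  placing 0:z first → 31 extensions
  placing 4:a first → 15 extensions
total linear extensions = 46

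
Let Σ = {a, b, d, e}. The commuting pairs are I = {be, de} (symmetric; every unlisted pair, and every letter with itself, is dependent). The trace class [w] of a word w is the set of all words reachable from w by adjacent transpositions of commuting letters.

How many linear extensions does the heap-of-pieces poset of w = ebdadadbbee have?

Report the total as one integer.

drop 0:e onto floor
drop 1:b onto floor
drop 2:d onto {1:b}
drop 3:a onto {0:e, 2:d}
drop 4:d onto {3:a}
drop 5:a onto {4:d}
drop 6:d onto {5:a}
drop 7:b onto {6:d}
drop 8:b onto {7:b}
drop 9:e onto {5:a}
drop 10:e onto {9:e}
ground layer = {0:e, 1:b}
drop-orders for the pieces not yet dropped (sum over which currently-grounded one goes next):
  1 to go: {8} 1  {10} 1
  2 to go: {7,8} 1  {8,10} 2  {9,10} 1
  3 to go: {6,7,8} 1  {7,8,10} 3  {8,9,10} 3
  4 to go: {6,7,8,10} 4  {7,8,9,10} 6
  5 to go: {6,7,8,9,10} 10
  6 to go: {5,6,7,8,9,10} 10
  7 to go: {4,5,6,7,8,9,10} 10
  8 to go: {3,4,5,6,7,8,9,10} 10
  9 to go: {0,3,4,5,6,7,8,9,10} 10  {2,3,4,5,6,7,8,9,10} 10
  if 0:e drops first: 10 orders
  if 1:b drops first: 20 orders
heap linearizations: 30

30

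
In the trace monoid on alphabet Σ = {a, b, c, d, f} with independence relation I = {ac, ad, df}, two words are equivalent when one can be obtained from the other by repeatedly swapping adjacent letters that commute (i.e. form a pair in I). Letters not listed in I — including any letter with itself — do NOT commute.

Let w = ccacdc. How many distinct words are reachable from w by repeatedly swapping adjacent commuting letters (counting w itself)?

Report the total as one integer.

6

0(c) covers ∅
1(c) covers 0:c
2(a) covers ∅
3(c) covers 1:c
4(d) covers 3:c
5(c) covers 4:d
floor of heap: 0:c, 2:a
completions by unplaced set U, small U first (add the entries for U minus each lowest piece of U):
  |U|=1: {2}:1  {5}:1
  |U|=2: {2,5}:2  {4,5}:1
  |U|=3: {2,4,5}:3  {3,4,5}:1
  |U|=4: {1,3,4,5}:1  {2,3,4,5}:4
  start at 0(c): 5
  start at 2(a): 1
sum over floor = 6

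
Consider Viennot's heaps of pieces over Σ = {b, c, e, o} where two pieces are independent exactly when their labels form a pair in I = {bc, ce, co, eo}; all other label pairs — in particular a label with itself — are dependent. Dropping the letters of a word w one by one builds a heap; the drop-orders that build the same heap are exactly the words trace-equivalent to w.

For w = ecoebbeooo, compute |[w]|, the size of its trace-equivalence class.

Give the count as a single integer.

piece 0:e — minimal
piece 1:c — minimal
piece 2:o — minimal
piece 3:e rests on {0:e}
piece 4:b rests on {2:o, 3:e}
piece 5:b rests on {4:b}
piece 6:e rests on {5:b}
piece 7:o rests on {5:b}
piece 8:o rests on {7:o}
piece 9:o rests on {8:o}
minimal pieces: {0:e, 1:c, 2:o}
ways to finish when only these pieces remain (= sum over removing one remaining piece with nothing left below it):
  1 left: {1}→1  {6}→1  {9}→1
  2 left: {1,6}→2  {1,9}→2  {6,9}→2  {8,9}→1
  3 left: {1,6,9}→6  {1,8,9}→3  {6,8,9}→3  {7,8,9}→1
  4 left: {1,6,8,9}→12  {1,7,8,9}→4  {6,7,8,9}→4
  5 left: {1,6,7,8,9}→20  {5,6,7,8,9}→4
  6 left: {1,5,6,7,8,9}→24  {4,5,6,7,8,9}→4
  7 left: {1,4,5,6,7,8,9}→28  {2,4,5,6,7,8,9}→4  {3,4,5,6,7,8,9}→4
  8 left: {0,3,4,5,6,7,8,9}→4  {1,2,4,5,6,7,8,9}→32  {1,3,4,5,6,7,8,9}→32  {2,3,4,5,6,7,8,9}→8
  placing 0:e first → 72 extensions
  placing 1:c first → 12 extensions
  placing 2:o first → 36 extensions
total linear extensions = 120

120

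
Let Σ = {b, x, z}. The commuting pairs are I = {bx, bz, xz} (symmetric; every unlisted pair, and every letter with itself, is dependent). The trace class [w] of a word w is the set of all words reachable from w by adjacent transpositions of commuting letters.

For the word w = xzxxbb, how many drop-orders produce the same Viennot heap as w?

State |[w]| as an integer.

#0=x has no predecessor
#1=z has no predecessor
#2=x depends on [0:x]
#3=x depends on [2:x]
#4=b has no predecessor
#5=b depends on [4:b]
sources: [0:x, 1:z, 4:b]
N(rest) = Σ N(rest − s) over sources s of rest; N(one piece) = 1:
  size 1 → [1]=1  [3]=1  [5]=1
  size 2 → [1,3]=2  [1,5]=2  [2,3]=1  [3,5]=2  [4,5]=1
  size 3 → [0,2,3]=1  [1,2,3]=3  [1,3,5]=6  [1,4,5]=3  [2,3,5]=3  [3,4,5]=3
  size 4 → [0,1,2,3]=4  [0,2,3,5]=4  [1,2,3,5]=12  [1,3,4,5]=12  [2,3,4,5]=6
  first=0(x) contributes 30
  first=1(z) contributes 10
  first=4(b) contributes 20
|[w]| = 60

60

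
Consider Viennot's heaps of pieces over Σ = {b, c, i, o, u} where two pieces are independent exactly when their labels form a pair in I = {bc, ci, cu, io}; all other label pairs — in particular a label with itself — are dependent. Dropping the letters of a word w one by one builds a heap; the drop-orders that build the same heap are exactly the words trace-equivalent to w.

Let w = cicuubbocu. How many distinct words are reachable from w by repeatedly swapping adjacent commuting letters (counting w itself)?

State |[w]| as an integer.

#0=c has no predecessor
#1=i has no predecessor
#2=c depends on [0:c]
#3=u depends on [1:i]
#4=u depends on [3:u]
#5=b depends on [4:u]
#6=b depends on [5:b]
#7=o depends on [2:c, 6:b]
#8=c depends on [7:o]
#9=u depends on [7:o]
sources: [0:c, 1:i]
N(rest) = Σ N(rest − s) over sources s of rest; N(one piece) = 1:
  size 1 → [8]=1  [9]=1
  size 2 → [8,9]=2
  size 3 → [7,8,9]=2
  size 4 → [2,7,8,9]=2  [6,7,8,9]=2
  size 5 → [0,2,7,8,9]=2  [2,6,7,8,9]=4  [5,6,7,8,9]=2
  size 6 → [0,2,6,7,8,9]=6  [2,5,6,7,8,9]=6  [4,5,6,7,8,9]=2
  size 7 → [0,2,5,6,7,8,9]=12  [2,4,5,6,7,8,9]=8  [3,4,5,6,7,8,9]=2
  size 8 → [0,2,4,5,6,7,8,9]=20  [1,3,4,5,6,7,8,9]=2  [2,3,4,5,6,7,8,9]=10
  first=0(c) contributes 12
  first=1(i) contributes 30
|[w]| = 42

42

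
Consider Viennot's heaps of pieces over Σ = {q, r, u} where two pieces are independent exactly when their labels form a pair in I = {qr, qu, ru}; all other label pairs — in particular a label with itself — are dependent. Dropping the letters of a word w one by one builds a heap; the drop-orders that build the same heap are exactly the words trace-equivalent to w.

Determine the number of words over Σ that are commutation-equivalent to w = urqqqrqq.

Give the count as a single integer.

168

piece 0:u — minimal
piece 1:r — minimal
piece 2:q — minimal
piece 3:q rests on {2:q}
piece 4:q rests on {3:q}
piece 5:r rests on {1:r}
piece 6:q rests on {4:q}
piece 7:q rests on {6:q}
minimal pieces: {0:u, 1:r, 2:q}
ways to finish when only these pieces remain (= sum over removing one remaining piece with nothing left below it):
  1 left: {0}→1  {5}→1  {7}→1
  2 left: {0,5}→2  {0,7}→2  {1,5}→1  {5,7}→2  {6,7}→1
  3 left: {0,1,5}→3  {0,5,7}→6  {0,6,7}→3  {1,5,7}→3  {4,6,7}→1  {5,6,7}→3
  4 left: {0,1,5,7}→12  {0,4,6,7}→4  {0,5,6,7}→12  {1,5,6,7}→6  {3,4,6,7}→1  {4,5,6,7}→4
  5 left: {0,1,5,6,7}→30  {0,3,4,6,7}→5  {0,4,5,6,7}→20  {1,4,5,6,7}→10  {2,3,4,6,7}→1  {3,4,5,6,7}→5
  6 left: {0,1,4,5,6,7}→60  {0,2,3,4,6,7}→6  {0,3,4,5,6,7}→30  {1,3,4,5,6,7}→15  {2,3,4,5,6,7}→6
  placing 0:u first → 21 extensions
  placing 1:r first → 42 extensions
  placing 2:q first → 105 extensions
total linear extensions = 168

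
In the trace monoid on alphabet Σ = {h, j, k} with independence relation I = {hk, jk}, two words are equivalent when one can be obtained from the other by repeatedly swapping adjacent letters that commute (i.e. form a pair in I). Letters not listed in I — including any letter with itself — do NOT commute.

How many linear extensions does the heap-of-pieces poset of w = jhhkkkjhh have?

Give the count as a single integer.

84

drop 0:j onto floor
drop 1:h onto {0:j}
drop 2:h onto {1:h}
drop 3:k onto floor
drop 4:k onto {3:k}
drop 5:k onto {4:k}
drop 6:j onto {2:h}
drop 7:h onto {6:j}
drop 8:h onto {7:h}
ground layer = {0:j, 3:k}
drop-orders for the pieces not yet dropped (sum over which currently-grounded one goes next):
  1 to go: {5} 1  {8} 1
  2 to go: {4,5} 1  {5,8} 2  {7,8} 1
  3 to go: {3,4,5} 1  {4,5,8} 3  {5,7,8} 3  {6,7,8} 1
  4 to go: {2,6,7,8} 1  {3,4,5,8} 4  {4,5,7,8} 6  {5,6,7,8} 4
  5 to go: {1,2,6,7,8} 1  {2,5,6,7,8} 5  {3,4,5,7,8} 10  {4,5,6,7,8} 10
  6 to go: {0,1,2,6,7,8} 1  {1,2,5,6,7,8} 6  {2,4,5,6,7,8} 15  {3,4,5,6,7,8} 20
  7 to go: {0,1,2,5,6,7,8} 7  {1,2,4,5,6,7,8} 21  {2,3,4,5,6,7,8} 35
  if 0:j drops first: 56 orders
  if 3:k drops first: 28 orders
heap linearizations: 84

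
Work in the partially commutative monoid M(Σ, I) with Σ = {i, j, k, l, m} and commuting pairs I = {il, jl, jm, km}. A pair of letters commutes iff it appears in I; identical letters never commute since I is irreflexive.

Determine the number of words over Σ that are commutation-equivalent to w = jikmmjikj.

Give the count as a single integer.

piece 0:j — minimal
piece 1:i rests on {0:j}
piece 2:k rests on {1:i}
piece 3:m rests on {1:i}
piece 4:m rests on {3:m}
piece 5:j rests on {2:k}
piece 6:i rests on {4:m, 5:j}
piece 7:k rests on {6:i}
piece 8:j rests on {7:k}
minimal pieces: {0:j}
ways to finish when only these pieces remain (= sum over removing one remaining piece with nothing left below it):
  1 left: {8}→1
  2 left: {7,8}→1
  3 left: {6,7,8}→1
  4 left: {4,6,7,8}→1  {5,6,7,8}→1
  5 left: {2,5,6,7,8}→1  {3,4,6,7,8}→1  {4,5,6,7,8}→2
  6 left: {2,4,5,6,7,8}→3  {3,4,5,6,7,8}→3
  7 left: {2,3,4,5,6,7,8}→6
  placing 0:j first → 6 extensions

6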